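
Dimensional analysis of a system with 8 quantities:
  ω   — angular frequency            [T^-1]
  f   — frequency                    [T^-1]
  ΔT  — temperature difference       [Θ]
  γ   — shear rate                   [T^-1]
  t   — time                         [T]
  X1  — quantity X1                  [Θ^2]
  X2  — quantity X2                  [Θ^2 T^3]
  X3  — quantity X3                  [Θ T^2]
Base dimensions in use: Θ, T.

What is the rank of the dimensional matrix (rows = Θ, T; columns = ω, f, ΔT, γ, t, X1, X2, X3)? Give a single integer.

2

Exponent matrix [Θ,T] × [ω,f,ΔT,γ,t,X1,X2,X3]:
  Θ: [ 0  0  1  0  0  2  2  1]
  T: [-1 -1  0 -1  1  0  3  2]
Echelon form has 2 nonzero rows (pivots: ω,ΔT)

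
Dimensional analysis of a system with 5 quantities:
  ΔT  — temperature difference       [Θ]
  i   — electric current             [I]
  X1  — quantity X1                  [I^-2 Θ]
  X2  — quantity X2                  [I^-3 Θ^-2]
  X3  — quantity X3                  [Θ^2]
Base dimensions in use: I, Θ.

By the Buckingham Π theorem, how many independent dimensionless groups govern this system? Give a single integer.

3

Dimensional matrix (I×Θ by ΔT×i×X1×X2×X3):
  I: [ 0  1 -2 -3  0]
  Θ: [ 1  0  1 -2  2]
Row reduction gives pivot columns ΔT,i; rank = 2
5 vars − rank 2 = 3 Π groups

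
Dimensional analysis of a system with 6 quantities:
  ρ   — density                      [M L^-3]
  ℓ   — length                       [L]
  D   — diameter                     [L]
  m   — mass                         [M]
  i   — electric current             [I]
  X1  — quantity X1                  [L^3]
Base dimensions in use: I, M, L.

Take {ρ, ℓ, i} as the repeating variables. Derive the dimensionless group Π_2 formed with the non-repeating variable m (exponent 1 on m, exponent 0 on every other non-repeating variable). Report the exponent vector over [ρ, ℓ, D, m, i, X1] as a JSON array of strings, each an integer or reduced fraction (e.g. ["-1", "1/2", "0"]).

["-1", "-3", "0", "1", "0", "0"]

Dimensional matrix (I×M×L by ρ×ℓ×D×m×i×X1):
  I: [ 0  0  0  0  1  0]
  M: [ 1  0  0  1  0  0]
  L: [-3  1  1  0  0  3]
Row reduction gives pivot columns ρ,ℓ,i; rank = 3
Repeat: ρ,ℓ,i; free: D,m,X1
RREF:
  r0: [   1    0    0    1    0    0]
  r1: [   0    1    1    3    0    3]
  r2: [   0    0    0    0    1    0]
Fix exponent of m at 1, D at 0, X1 at 0; solve each RREF row for its pivot's exponent:
  r0: exp(ρ) + (1)·1 = 0 ⇒ exp(ρ) = -1
  r1: exp(ℓ) + (3)·1 = 0 ⇒ exp(ℓ) = -3
  r2: exp(i) + (0)·1 = 0 ⇒ exp(i) = 0
Π_2 = ρ^-1 · ℓ^-3 · m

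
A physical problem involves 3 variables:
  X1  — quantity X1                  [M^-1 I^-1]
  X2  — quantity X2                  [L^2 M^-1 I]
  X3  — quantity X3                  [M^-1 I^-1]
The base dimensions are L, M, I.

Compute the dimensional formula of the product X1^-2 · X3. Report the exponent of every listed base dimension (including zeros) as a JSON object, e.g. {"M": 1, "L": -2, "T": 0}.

{"L": 0, "M": 1, "I": 1}

Write exponents as rows L,M,I / cols X1,X2,X3:
  L: [ 0  2  0]
  M: [-1 -1 -1]
  I: [-1  1 -1]
  [L]: (-2)·0+(1)·0 = 0
  [M]: (-2)·-1+(1)·-1 = 1
  [I]: (-2)·-1+(1)·-1 = 1
⇒ M I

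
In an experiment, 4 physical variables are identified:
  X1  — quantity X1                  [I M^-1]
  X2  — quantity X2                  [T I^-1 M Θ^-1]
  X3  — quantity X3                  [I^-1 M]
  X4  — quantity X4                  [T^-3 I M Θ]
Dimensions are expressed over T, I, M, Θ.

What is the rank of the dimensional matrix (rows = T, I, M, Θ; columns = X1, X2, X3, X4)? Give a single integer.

3

Write exponents as rows T,I,M,Θ / cols X1,X2,X3,X4:
  T: [ 0  1  0 -3]
  I: [ 1 -1 -1  1]
  M: [-1  1  1  1]
  Θ: [ 0 -1  0  1]
Echelon form has 3 nonzero rows (pivots: X1,X2,X4)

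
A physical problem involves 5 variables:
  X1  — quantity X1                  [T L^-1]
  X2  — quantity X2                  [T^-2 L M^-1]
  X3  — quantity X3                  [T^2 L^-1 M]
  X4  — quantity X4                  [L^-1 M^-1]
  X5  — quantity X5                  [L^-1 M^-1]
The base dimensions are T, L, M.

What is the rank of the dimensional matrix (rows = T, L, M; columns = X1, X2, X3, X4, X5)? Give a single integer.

Dimensional matrix (T×L×M by X1×X2×X3×X4×X5):
  T: [ 1 -2  2  0  0]
  L: [-1  1 -1 -1 -1]
  M: [ 0 -1  1 -1 -1]
Row reduction gives pivot columns X1,X2; rank = 2

2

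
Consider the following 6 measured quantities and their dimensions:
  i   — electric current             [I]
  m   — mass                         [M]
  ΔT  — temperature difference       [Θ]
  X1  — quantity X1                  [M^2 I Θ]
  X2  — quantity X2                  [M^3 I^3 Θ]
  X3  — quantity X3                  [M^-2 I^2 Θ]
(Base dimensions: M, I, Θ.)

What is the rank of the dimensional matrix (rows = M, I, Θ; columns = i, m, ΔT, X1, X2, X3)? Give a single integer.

Write exponents as rows M,I,Θ / cols i,m,ΔT,X1,X2,X3:
  M: [ 0  1  0  2  3 -2]
  I: [ 1  0  0  1  3  2]
  Θ: [ 0  0  1  1  1  1]
Echelon form has 3 nonzero rows (pivots: i,m,ΔT)

3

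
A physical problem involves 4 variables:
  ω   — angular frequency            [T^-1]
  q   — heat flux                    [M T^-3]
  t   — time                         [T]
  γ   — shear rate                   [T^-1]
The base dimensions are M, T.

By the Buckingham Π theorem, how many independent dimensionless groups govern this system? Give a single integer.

2

Write exponents as rows M,T / cols ω,q,t,γ:
  M: [ 0  1  0  0]
  T: [-1 -3  1 -1]
Echelon form has 2 nonzero rows (pivots: ω,q)
n=4, r=2 ⇒ 2 dimensionless groups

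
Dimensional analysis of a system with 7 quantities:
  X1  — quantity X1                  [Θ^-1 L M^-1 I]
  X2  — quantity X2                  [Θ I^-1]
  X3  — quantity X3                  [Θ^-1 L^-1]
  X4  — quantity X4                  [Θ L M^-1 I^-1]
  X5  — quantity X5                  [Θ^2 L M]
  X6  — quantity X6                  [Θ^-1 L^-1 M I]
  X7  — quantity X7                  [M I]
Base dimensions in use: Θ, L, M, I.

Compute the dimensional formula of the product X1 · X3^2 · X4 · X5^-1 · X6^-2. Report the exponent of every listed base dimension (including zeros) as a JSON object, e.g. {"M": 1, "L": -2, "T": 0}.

Exponent matrix [Θ,L,M,I] × [X1,X2,X3,X4,X5,X6,X7]:
  Θ: [-1  1 -1  1  2 -1  0]
  L: [ 1  0 -1  1  1 -1  0]
  M: [-1  0  0 -1  1  1  1]
  I: [ 1 -1  0 -1  0  1  1]
  [Θ]: (1)·-1+(2)·-1+(1)·1+(-1)·2+(-2)·-1 = -2
  [L]: (1)·1+(2)·-1+(1)·1+(-1)·1+(-2)·-1 = 1
  [M]: (1)·-1+(2)·0+(1)·-1+(-1)·1+(-2)·1 = -5
  [I]: (1)·1+(2)·0+(1)·-1+(-1)·0+(-2)·1 = -2
⇒ Θ^-2 L M^-5 I^-2

{"Θ": -2, "L": 1, "M": -5, "I": -2}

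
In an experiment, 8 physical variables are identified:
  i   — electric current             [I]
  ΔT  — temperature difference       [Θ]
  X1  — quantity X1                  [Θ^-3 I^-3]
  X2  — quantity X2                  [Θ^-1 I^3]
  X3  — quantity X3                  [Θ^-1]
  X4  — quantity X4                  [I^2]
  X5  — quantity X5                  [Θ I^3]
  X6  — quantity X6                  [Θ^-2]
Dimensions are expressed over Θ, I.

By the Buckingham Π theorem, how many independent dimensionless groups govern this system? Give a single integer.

6

Dimensional matrix (Θ×I by i×ΔT×X1×X2×X3×X4×X5×X6):
  Θ: [ 0  1 -3 -1 -1  0  1 -2]
  I: [ 1  0 -3  3  0  2  3  0]
RREF → pivots at {i,ΔT} ⇒ r = 2
8 vars − rank 2 = 6 Π groups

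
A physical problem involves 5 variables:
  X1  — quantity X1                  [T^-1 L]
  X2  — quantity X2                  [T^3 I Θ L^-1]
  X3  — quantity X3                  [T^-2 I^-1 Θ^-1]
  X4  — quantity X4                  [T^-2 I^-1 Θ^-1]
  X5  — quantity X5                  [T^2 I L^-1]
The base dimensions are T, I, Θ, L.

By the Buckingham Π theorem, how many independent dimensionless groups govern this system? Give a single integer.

2

Exponent matrix [T,I,Θ,L] × [X1,X2,X3,X4,X5]:
  T: [-1  3 -2 -2  2]
  I: [ 0  1 -1 -1  1]
  Θ: [ 0  1 -1 -1  0]
  L: [ 1 -1  0  0 -1]
Echelon form has 3 nonzero rows (pivots: X1,X2,X5)
Π count = n − r = 5 − 3 = 2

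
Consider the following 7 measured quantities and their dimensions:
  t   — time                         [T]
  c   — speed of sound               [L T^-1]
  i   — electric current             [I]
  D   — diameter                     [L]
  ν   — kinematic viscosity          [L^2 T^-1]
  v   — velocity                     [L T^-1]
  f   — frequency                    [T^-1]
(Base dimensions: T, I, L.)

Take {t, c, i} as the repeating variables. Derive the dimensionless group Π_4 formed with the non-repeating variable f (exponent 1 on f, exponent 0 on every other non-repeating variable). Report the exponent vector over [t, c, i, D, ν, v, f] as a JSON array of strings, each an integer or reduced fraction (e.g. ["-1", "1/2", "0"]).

Write exponents as rows T,I,L / cols t,c,i,D,ν,v,f:
  T: [ 1 -1  0  0 -1 -1 -1]
  I: [ 0  0  1  0  0  0  0]
  L: [ 0  1  0  1  2  1  0]
Row reduction gives pivot columns t,c,i; rank = 3
Pivot set = {t,c,i}, free = {D,ν,v,f}
RREF:
  r0: [   1    0    0    1    1    0   -1]
  r1: [   0    1    0    1    2    1    0]
  r2: [   0    0    1    0    0    0    0]
Fix exponent of f at 1, D at 0, ν at 0, v at 0; solve each RREF row for its pivot's exponent:
  r0: exp(t) + (-1)·1 = 0 ⇒ exp(t) = 1
  r1: exp(c) + (0)·1 = 0 ⇒ exp(c) = 0
  r2: exp(i) + (0)·1 = 0 ⇒ exp(i) = 0
Π_4 = t · f

["1", "0", "0", "0", "0", "0", "1"]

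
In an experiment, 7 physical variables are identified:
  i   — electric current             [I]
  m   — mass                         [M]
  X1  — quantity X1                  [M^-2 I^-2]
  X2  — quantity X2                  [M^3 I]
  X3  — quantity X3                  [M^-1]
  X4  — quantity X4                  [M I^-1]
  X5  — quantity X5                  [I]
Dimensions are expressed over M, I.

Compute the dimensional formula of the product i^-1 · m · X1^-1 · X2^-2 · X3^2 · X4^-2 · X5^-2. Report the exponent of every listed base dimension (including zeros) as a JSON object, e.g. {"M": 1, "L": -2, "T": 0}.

Dimensional matrix (M×I by i×m×X1×X2×X3×X4×X5):
  M: [ 0  1 -2  3 -1  1  0]
  I: [ 1  0 -2  1  0 -1  1]
  [M]: (-1)·0+(1)·1+(-1)·-2+(-2)·3+(2)·-1+(-2)·1+(-2)·0 = -7
  [I]: (-1)·1+(1)·0+(-1)·-2+(-2)·1+(2)·0+(-2)·-1+(-2)·1 = -1
⇒ M^-7 I^-1

{"M": -7, "I": -1}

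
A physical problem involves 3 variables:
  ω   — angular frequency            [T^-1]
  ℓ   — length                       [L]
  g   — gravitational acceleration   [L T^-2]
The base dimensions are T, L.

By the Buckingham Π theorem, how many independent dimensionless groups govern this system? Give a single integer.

Write exponents as rows T,L / cols ω,ℓ,g:
  T: [-1  0 -2]
  L: [ 0  1  1]
Echelon form has 2 nonzero rows (pivots: ω,ℓ)
Π count = n − r = 3 − 2 = 1

1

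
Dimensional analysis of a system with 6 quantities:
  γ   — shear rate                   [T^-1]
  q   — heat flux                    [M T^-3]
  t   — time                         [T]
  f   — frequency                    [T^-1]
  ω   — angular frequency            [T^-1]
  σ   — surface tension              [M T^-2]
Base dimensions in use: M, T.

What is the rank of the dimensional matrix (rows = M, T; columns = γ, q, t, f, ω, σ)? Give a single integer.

Write exponents as rows M,T / cols γ,q,t,f,ω,σ:
  M: [ 0  1  0  0  0  1]
  T: [-1 -3  1 -1 -1 -2]
Row reduction gives pivot columns γ,q; rank = 2

2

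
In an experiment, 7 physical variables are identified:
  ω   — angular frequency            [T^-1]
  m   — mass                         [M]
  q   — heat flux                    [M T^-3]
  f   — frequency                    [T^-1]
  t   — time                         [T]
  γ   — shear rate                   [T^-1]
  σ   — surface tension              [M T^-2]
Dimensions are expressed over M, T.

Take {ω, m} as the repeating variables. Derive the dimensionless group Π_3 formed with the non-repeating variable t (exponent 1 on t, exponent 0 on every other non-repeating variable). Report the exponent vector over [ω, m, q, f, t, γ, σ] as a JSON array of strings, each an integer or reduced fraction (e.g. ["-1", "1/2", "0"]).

Dimensional matrix (M×T by ω×m×q×f×t×γ×σ):
  M: [ 0  1  1  0  0  0  1]
  T: [-1  0 -3 -1  1 -1 -2]
Echelon form has 2 nonzero rows (pivots: ω,m)
Repeat: ω,m; free: q,f,t,γ,σ
RREF:
  r0: [   1    0    3    1   -1    1    2]
  r1: [   0    1    1    0    0    0    1]
Fix exponent of t at 1, q at 0, f at 0, γ at 0, σ at 0; solve each RREF row for its pivot's exponent:
  r0: exp(ω) + (-1)·1 = 0 ⇒ exp(ω) = 1
  r1: exp(m) + (0)·1 = 0 ⇒ exp(m) = 0
Π_3 = ω · t

["1", "0", "0", "0", "1", "0", "0"]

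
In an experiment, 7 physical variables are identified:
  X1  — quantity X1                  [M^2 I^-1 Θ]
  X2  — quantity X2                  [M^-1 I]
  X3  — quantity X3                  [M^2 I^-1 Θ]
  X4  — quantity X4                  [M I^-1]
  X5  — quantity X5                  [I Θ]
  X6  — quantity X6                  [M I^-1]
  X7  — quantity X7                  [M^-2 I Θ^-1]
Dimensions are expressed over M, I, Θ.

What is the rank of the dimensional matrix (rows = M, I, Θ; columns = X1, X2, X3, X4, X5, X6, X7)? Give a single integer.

Exponent matrix [M,I,Θ] × [X1,X2,X3,X4,X5,X6,X7]:
  M: [ 2 -1  2  1  0  1 -2]
  I: [-1  1 -1 -1  1 -1  1]
  Θ: [ 1  0  1  0  1  0 -1]
Echelon form has 2 nonzero rows (pivots: X1,X2)

2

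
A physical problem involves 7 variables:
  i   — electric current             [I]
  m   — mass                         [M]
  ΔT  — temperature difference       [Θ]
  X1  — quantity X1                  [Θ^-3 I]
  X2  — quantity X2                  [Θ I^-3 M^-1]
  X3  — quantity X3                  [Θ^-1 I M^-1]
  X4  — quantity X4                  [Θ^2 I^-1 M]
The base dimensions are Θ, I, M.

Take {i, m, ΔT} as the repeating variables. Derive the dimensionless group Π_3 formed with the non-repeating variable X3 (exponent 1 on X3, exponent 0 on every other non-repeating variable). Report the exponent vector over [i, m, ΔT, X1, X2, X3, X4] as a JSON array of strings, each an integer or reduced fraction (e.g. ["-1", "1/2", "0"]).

Dimensional matrix (Θ×I×M by i×m×ΔT×X1×X2×X3×X4):
  Θ: [ 0  0  1 -3  1 -1  2]
  I: [ 1  0  0  1 -3  1 -1]
  M: [ 0  1  0  0 -1 -1  1]
RREF → pivots at {i,m,ΔT} ⇒ r = 3
Repeat: i,m,ΔT; free: X1,X2,X3,X4
RREF:
  r0: [   1    0    0    1   -3    1   -1]
  r1: [   0    1    0    0   -1   -1    1]
  r2: [   0    0    1   -3    1   -1    2]
Fix exponent of X3 at 1, X1 at 0, X2 at 0, X4 at 0; solve each RREF row for its pivot's exponent:
  r0: exp(i) + (1)·1 = 0 ⇒ exp(i) = -1
  r1: exp(m) + (-1)·1 = 0 ⇒ exp(m) = 1
  r2: exp(ΔT) + (-1)·1 = 0 ⇒ exp(ΔT) = 1
Π_3 = i^-1 · m · ΔT · X3

["-1", "1", "1", "0", "0", "1", "0"]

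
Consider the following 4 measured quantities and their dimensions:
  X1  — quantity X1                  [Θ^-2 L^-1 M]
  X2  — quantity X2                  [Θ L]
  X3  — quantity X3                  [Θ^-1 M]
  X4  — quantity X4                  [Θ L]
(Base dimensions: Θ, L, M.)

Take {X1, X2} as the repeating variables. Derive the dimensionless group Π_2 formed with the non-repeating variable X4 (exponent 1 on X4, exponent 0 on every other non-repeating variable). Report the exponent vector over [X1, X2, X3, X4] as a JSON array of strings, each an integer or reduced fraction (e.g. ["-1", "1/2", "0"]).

["0", "-1", "0", "1"]

Write exponents as rows Θ,L,M / cols X1,X2,X3,X4:
  Θ: [-2  1 -1  1]
  L: [-1  1  0  1]
  M: [ 1  0  1  0]
Echelon form has 2 nonzero rows (pivots: X1,X2)
Pivot set = {X1,X2}, free = {X3,X4}
RREF:
  r0: [   1    0    1    0]
  r1: [   0    1    1    1]
  r2: [   0    0    0    0]
Fix exponent of X4 at 1, X3 at 0; solve each RREF row for its pivot's exponent:
  r0: exp(X1) + (0)·1 = 0 ⇒ exp(X1) = 0
  r1: exp(X2) + (1)·1 = 0 ⇒ exp(X2) = -1
Π_2 = X2^-1 · X4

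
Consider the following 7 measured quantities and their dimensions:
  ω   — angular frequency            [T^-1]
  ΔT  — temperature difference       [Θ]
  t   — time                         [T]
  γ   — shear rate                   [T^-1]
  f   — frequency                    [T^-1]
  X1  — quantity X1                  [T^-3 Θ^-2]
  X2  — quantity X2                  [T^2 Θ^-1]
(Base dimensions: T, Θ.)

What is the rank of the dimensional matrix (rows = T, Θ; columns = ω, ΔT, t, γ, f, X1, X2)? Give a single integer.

2

Dimensional matrix (T×Θ by ω×ΔT×t×γ×f×X1×X2):
  T: [-1  0  1 -1 -1 -3  2]
  Θ: [ 0  1  0  0  0 -2 -1]
Echelon form has 2 nonzero rows (pivots: ω,ΔT)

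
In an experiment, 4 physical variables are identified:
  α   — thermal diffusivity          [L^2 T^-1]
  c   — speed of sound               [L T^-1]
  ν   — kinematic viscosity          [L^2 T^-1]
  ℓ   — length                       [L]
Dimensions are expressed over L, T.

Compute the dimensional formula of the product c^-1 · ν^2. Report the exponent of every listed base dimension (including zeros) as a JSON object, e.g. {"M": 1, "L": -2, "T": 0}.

{"L": 3, "T": -1}

Write exponents as rows L,T / cols α,c,ν,ℓ:
  L: [ 2  1  2  1]
  T: [-1 -1 -1  0]
  [L]: (-1)·1+(2)·2 = 3
  [T]: (-1)·-1+(2)·-1 = -1
⇒ L^3 T^-1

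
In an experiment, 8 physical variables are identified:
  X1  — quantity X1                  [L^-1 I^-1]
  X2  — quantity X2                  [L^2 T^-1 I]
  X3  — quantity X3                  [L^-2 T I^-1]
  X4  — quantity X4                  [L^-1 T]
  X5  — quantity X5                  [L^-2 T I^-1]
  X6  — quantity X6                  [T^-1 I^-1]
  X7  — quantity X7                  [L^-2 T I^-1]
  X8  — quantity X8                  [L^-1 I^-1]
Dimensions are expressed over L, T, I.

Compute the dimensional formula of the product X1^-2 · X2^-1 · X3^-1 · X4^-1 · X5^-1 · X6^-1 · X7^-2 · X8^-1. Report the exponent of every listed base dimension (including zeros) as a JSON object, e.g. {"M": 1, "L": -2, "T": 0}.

{"L": 10, "T": -3, "I": 7}

Exponent matrix [L,T,I] × [X1,X2,X3,X4,X5,X6,X7,X8]:
  L: [-1  2 -2 -1 -2  0 -2 -1]
  T: [ 0 -1  1  1  1 -1  1  0]
  I: [-1  1 -1  0 -1 -1 -1 -1]
  [L]: (-2)·-1+(-1)·2+(-1)·-2+(-1)·-1+(-1)·-2+(-1)·0+(-2)·-2+(-1)·-1 = 10
  [T]: (-2)·0+(-1)·-1+(-1)·1+(-1)·1+(-1)·1+(-1)·-1+(-2)·1+(-1)·0 = -3
  [I]: (-2)·-1+(-1)·1+(-1)·-1+(-1)·0+(-1)·-1+(-1)·-1+(-2)·-1+(-1)·-1 = 7
⇒ L^10 T^-3 I^7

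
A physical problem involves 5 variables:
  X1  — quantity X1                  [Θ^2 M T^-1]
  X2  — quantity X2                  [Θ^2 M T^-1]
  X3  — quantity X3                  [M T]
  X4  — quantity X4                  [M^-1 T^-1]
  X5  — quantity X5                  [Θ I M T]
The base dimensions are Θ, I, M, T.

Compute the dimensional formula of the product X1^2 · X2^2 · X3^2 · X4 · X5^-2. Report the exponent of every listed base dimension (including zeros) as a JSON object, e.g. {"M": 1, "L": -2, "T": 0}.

Write exponents as rows Θ,I,M,T / cols X1,X2,X3,X4,X5:
  Θ: [ 2  2  0  0  1]
  I: [ 0  0  0  0  1]
  M: [ 1  1  1 -1  1]
  T: [-1 -1  1 -1  1]
  [Θ]: (2)·2+(2)·2+(2)·0+(1)·0+(-2)·1 = 6
  [I]: (2)·0+(2)·0+(2)·0+(1)·0+(-2)·1 = -2
  [M]: (2)·1+(2)·1+(2)·1+(1)·-1+(-2)·1 = 3
  [T]: (2)·-1+(2)·-1+(2)·1+(1)·-1+(-2)·1 = -5
⇒ Θ^6 I^-2 M^3 T^-5

{"Θ": 6, "I": -2, "M": 3, "T": -5}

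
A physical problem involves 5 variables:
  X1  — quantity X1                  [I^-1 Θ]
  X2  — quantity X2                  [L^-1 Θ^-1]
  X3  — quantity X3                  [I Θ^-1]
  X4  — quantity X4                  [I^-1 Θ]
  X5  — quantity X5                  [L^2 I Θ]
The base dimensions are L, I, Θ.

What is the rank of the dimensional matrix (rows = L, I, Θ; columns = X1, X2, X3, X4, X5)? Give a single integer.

2

Dimensional matrix (L×I×Θ by X1×X2×X3×X4×X5):
  L: [ 0 -1  0  0  2]
  I: [-1  0  1 -1  1]
  Θ: [ 1 -1 -1  1  1]
RREF → pivots at {X1,X2} ⇒ r = 2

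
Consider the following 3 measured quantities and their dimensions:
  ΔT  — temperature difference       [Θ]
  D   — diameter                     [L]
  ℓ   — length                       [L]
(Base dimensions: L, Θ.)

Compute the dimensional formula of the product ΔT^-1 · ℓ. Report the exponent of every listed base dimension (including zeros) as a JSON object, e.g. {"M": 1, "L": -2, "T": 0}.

Write exponents as rows L,Θ / cols ΔT,D,ℓ:
  L: [ 0  1  1]
  Θ: [ 1  0  0]
  [L]: (-1)·0+(1)·1 = 1
  [Θ]: (-1)·1+(1)·0 = -1
⇒ L Θ^-1

{"L": 1, "Θ": -1}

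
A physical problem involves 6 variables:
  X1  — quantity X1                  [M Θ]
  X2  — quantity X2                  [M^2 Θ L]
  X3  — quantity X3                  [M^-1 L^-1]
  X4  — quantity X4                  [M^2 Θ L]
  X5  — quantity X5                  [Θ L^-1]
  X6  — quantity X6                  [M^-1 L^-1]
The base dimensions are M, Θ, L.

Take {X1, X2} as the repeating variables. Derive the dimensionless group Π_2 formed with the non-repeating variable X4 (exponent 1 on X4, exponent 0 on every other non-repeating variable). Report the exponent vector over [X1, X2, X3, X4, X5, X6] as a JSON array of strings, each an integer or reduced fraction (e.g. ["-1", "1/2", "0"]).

Dimensional matrix (M×Θ×L by X1×X2×X3×X4×X5×X6):
  M: [ 1  2 -1  2  0 -1]
  Θ: [ 1  1  0  1  1  0]
  L: [ 0  1 -1  1 -1 -1]
Row reduction gives pivot columns X1,X2; rank = 2
Pivot set = {X1,X2}, free = {X3,X4,X5,X6}
RREF:
  r0: [   1    0    1    0    2    1]
  r1: [   0    1   -1    1   -1   -1]
  r2: [   0    0    0    0    0    0]
Fix exponent of X4 at 1, X3 at 0, X5 at 0, X6 at 0; solve each RREF row for its pivot's exponent:
  r0: exp(X1) + (0)·1 = 0 ⇒ exp(X1) = 0
  r1: exp(X2) + (1)·1 = 0 ⇒ exp(X2) = -1
Π_2 = X2^-1 · X4

["0", "-1", "0", "1", "0", "0"]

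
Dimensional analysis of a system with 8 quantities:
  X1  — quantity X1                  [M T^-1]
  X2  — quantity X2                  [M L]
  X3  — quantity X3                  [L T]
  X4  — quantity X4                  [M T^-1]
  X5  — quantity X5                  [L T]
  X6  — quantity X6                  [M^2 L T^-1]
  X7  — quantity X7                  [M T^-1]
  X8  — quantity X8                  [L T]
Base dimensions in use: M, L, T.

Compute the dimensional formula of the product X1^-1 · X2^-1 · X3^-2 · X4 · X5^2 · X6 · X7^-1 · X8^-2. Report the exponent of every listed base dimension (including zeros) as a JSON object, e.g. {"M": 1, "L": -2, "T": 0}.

{"M": 0, "L": -2, "T": -2}

Exponent matrix [M,L,T] × [X1,X2,X3,X4,X5,X6,X7,X8]:
  M: [ 1  1  0  1  0  2  1  0]
  L: [ 0  1  1  0  1  1  0  1]
  T: [-1  0  1 -1  1 -1 -1  1]
  [M]: (-1)·1+(-1)·1+(-2)·0+(1)·1+(2)·0+(1)·2+(-1)·1+(-2)·0 = 0
  [L]: (-1)·0+(-1)·1+(-2)·1+(1)·0+(2)·1+(1)·1+(-1)·0+(-2)·1 = -2
  [T]: (-1)·-1+(-1)·0+(-2)·1+(1)·-1+(2)·1+(1)·-1+(-1)·-1+(-2)·1 = -2
⇒ L^-2 T^-2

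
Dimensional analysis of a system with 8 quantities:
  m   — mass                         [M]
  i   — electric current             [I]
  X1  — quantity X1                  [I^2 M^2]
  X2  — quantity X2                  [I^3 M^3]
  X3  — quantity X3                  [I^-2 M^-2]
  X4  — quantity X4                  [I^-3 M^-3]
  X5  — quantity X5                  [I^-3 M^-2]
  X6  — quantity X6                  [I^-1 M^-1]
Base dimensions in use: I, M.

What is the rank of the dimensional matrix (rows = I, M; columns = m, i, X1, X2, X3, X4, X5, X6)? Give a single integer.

2

Dimensional matrix (I×M by m×i×X1×X2×X3×X4×X5×X6):
  I: [ 0  1  2  3 -2 -3 -3 -1]
  M: [ 1  0  2  3 -2 -3 -2 -1]
RREF → pivots at {m,i} ⇒ r = 2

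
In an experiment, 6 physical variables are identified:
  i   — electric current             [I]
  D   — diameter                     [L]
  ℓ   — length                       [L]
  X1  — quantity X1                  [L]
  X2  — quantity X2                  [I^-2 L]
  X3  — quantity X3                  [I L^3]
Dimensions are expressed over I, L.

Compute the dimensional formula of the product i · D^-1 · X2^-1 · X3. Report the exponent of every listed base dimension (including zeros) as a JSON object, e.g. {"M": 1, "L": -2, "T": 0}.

{"I": 4, "L": 1}

Exponent matrix [I,L] × [i,D,ℓ,X1,X2,X3]:
  I: [ 1  0  0  0 -2  1]
  L: [ 0  1  1  1  1  3]
  [I]: (1)·1+(-1)·0+(-1)·-2+(1)·1 = 4
  [L]: (1)·0+(-1)·1+(-1)·1+(1)·3 = 1
⇒ I^4 L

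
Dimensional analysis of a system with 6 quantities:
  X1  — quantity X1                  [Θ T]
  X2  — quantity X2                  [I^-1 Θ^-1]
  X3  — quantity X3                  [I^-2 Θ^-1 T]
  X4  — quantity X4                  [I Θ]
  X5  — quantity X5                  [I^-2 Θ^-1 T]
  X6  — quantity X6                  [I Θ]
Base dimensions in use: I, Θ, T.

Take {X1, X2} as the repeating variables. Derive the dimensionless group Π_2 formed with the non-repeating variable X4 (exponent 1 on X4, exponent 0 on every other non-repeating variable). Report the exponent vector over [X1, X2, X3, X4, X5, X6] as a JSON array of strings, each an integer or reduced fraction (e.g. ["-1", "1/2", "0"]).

Write exponents as rows I,Θ,T / cols X1,X2,X3,X4,X5,X6:
  I: [ 0 -1 -2  1 -2  1]
  Θ: [ 1 -1 -1  1 -1  1]
  T: [ 1  0  1  0  1  0]
Echelon form has 2 nonzero rows (pivots: X1,X2)
Repeat: X1,X2; free: X3,X4,X5,X6
RREF:
  r0: [   1    0    1    0    1    0]
  r1: [   0    1    2   -1    2   -1]
  r2: [   0    0    0    0    0    0]
Fix exponent of X4 at 1, X3 at 0, X5 at 0, X6 at 0; solve each RREF row for its pivot's exponent:
  r0: exp(X1) + (0)·1 = 0 ⇒ exp(X1) = 0
  r1: exp(X2) + (-1)·1 = 0 ⇒ exp(X2) = 1
Π_2 = X2 · X4

["0", "1", "0", "1", "0", "0"]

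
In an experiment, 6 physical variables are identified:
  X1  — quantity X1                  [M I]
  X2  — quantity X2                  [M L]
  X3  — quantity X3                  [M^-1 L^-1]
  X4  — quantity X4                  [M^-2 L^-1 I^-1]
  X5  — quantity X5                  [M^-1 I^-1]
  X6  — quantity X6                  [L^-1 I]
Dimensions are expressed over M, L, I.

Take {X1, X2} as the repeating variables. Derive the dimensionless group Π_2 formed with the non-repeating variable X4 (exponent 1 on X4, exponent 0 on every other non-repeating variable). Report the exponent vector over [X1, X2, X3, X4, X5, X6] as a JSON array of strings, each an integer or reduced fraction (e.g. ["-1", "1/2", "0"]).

["1", "1", "0", "1", "0", "0"]

Write exponents as rows M,L,I / cols X1,X2,X3,X4,X5,X6:
  M: [ 1  1 -1 -2 -1  0]
  L: [ 0  1 -1 -1  0 -1]
  I: [ 1  0  0 -1 -1  1]
Row reduction gives pivot columns X1,X2; rank = 2
Repeat: X1,X2; free: X3,X4,X5,X6
RREF:
  r0: [   1    0    0   -1   -1    1]
  r1: [   0    1   -1   -1    0   -1]
  r2: [   0    0    0    0    0    0]
Fix exponent of X4 at 1, X3 at 0, X5 at 0, X6 at 0; solve each RREF row for its pivot's exponent:
  r0: exp(X1) + (-1)·1 = 0 ⇒ exp(X1) = 1
  r1: exp(X2) + (-1)·1 = 0 ⇒ exp(X2) = 1
Π_2 = X1 · X2 · X4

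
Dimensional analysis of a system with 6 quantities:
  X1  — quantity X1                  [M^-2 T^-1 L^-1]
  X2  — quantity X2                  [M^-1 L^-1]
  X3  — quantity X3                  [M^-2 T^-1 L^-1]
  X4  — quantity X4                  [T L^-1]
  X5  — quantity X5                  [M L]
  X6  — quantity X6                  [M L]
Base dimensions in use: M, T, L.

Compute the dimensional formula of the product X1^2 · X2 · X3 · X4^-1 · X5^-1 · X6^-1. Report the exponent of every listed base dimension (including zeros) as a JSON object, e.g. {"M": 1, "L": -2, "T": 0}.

Exponent matrix [M,T,L] × [X1,X2,X3,X4,X5,X6]:
  M: [-2 -1 -2  0  1  1]
  T: [-1  0 -1  1  0  0]
  L: [-1 -1 -1 -1  1  1]
  [M]: (2)·-2+(1)·-1+(1)·-2+(-1)·0+(-1)·1+(-1)·1 = -9
  [T]: (2)·-1+(1)·0+(1)·-1+(-1)·1+(-1)·0+(-1)·0 = -4
  [L]: (2)·-1+(1)·-1+(1)·-1+(-1)·-1+(-1)·1+(-1)·1 = -5
⇒ M^-9 T^-4 L^-5

{"M": -9, "T": -4, "L": -5}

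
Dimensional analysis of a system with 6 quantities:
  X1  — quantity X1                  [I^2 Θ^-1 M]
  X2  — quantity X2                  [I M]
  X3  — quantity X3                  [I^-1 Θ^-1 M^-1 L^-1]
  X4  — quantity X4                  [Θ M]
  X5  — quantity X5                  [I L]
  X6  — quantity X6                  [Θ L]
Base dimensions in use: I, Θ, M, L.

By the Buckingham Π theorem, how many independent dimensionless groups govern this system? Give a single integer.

3

Exponent matrix [I,Θ,M,L] × [X1,X2,X3,X4,X5,X6]:
  I: [ 2  1 -1  0  1  0]
  Θ: [-1  0 -1  1  0  1]
  M: [ 1  1 -1  1  0  0]
  L: [ 0  0 -1  0  1  1]
Echelon form has 3 nonzero rows (pivots: X1,X2,X3)
Π count = n − r = 6 − 3 = 3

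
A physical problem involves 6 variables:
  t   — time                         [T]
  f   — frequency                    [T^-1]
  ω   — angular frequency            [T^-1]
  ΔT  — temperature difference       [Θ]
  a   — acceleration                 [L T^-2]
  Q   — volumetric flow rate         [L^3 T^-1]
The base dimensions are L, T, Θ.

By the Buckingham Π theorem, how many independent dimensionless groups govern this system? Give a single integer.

3

Dimensional matrix (L×T×Θ by t×f×ω×ΔT×a×Q):
  L: [ 0  0  0  0  1  3]
  T: [ 1 -1 -1  0 -2 -1]
  Θ: [ 0  0  0  1  0  0]
Row reduction gives pivot columns t,ΔT,a; rank = 3
Π count = n − r = 6 − 3 = 3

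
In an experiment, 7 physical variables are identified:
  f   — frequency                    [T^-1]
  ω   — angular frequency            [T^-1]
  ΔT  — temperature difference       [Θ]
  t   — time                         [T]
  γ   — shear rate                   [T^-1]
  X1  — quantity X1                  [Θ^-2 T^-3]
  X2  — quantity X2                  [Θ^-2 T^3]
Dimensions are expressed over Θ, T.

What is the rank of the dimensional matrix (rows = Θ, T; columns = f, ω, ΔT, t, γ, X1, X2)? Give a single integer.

2

Dimensional matrix (Θ×T by f×ω×ΔT×t×γ×X1×X2):
  Θ: [ 0  0  1  0  0 -2 -2]
  T: [-1 -1  0  1 -1 -3  3]
Echelon form has 2 nonzero rows (pivots: f,ΔT)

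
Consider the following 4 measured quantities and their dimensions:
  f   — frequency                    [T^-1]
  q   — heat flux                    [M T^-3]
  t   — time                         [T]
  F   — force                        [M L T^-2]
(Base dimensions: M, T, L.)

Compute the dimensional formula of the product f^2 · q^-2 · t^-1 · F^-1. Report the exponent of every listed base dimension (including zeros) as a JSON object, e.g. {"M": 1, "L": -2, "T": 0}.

Exponent matrix [M,T,L] × [f,q,t,F]:
  M: [ 0  1  0  1]
  T: [-1 -3  1 -2]
  L: [ 0  0  0  1]
  [M]: (2)·0+(-2)·1+(-1)·0+(-1)·1 = -3
  [T]: (2)·-1+(-2)·-3+(-1)·1+(-1)·-2 = 5
  [L]: (2)·0+(-2)·0+(-1)·0+(-1)·1 = -1
⇒ M^-3 T^5 L^-1

{"M": -3, "T": 5, "L": -1}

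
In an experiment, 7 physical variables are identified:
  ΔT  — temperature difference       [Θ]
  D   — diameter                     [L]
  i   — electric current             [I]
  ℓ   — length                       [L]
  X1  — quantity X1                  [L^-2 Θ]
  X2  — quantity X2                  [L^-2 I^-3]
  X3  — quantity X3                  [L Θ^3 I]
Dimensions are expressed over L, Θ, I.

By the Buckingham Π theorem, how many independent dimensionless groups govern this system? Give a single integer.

Write exponents as rows L,Θ,I / cols ΔT,D,i,ℓ,X1,X2,X3:
  L: [ 0  1  0  1 -2 -2  1]
  Θ: [ 1  0  0  0  1  0  3]
  I: [ 0  0  1  0  0 -3  1]
Row reduction gives pivot columns ΔT,D,i; rank = 3
Π count = n − r = 7 − 3 = 4

4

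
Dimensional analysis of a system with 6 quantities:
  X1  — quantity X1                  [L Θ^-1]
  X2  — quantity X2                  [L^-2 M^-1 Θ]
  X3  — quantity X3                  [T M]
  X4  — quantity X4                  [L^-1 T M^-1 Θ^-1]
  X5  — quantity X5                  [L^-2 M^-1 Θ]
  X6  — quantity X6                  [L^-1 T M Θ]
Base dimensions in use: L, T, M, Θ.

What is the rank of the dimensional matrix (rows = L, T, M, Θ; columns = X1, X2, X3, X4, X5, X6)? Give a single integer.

3

Dimensional matrix (L×T×M×Θ by X1×X2×X3×X4×X5×X6):
  L: [ 1 -2  0 -1 -2 -1]
  T: [ 0  0  1  1  0  1]
  M: [ 0 -1  1 -1 -1  1]
  Θ: [-1  1  0 -1  1  1]
Echelon form has 3 nonzero rows (pivots: X1,X2,X3)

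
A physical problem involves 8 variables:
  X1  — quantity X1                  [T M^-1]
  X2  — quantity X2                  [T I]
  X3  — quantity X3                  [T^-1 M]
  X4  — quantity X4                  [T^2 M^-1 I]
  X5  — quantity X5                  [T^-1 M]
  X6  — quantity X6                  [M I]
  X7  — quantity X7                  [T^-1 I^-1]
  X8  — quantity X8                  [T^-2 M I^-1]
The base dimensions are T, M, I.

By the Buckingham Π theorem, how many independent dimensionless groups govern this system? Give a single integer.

Write exponents as rows T,M,I / cols X1,X2,X3,X4,X5,X6,X7,X8:
  T: [ 1  1 -1  2 -1  0 -1 -2]
  M: [-1  0  1 -1  1  1  0  1]
  I: [ 0  1  0  1  0  1 -1 -1]
RREF → pivots at {X1,X2} ⇒ r = 2
n=8, r=2 ⇒ 6 dimensionless groups

6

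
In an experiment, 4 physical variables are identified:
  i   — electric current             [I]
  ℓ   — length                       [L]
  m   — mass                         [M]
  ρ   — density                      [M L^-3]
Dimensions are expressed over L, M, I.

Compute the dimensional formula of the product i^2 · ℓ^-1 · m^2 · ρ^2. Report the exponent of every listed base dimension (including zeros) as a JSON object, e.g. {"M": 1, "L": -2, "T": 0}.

{"L": -7, "M": 4, "I": 2}

Dimensional matrix (L×M×I by i×ℓ×m×ρ):
  L: [ 0  1  0 -3]
  M: [ 0  0  1  1]
  I: [ 1  0  0  0]
  [L]: (2)·0+(-1)·1+(2)·0+(2)·-3 = -7
  [M]: (2)·0+(-1)·0+(2)·1+(2)·1 = 4
  [I]: (2)·1+(-1)·0+(2)·0+(2)·0 = 2
⇒ L^-7 M^4 I^2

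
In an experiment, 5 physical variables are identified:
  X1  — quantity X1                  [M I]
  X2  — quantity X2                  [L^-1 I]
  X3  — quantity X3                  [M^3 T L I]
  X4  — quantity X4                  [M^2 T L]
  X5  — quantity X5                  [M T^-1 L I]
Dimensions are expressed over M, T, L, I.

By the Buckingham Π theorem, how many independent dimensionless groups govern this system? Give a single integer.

2

Dimensional matrix (M×T×L×I by X1×X2×X3×X4×X5):
  M: [ 1  0  3  2  1]
  T: [ 0  0  1  1 -1]
  L: [ 0 -1  1  1  1]
  I: [ 1  1  1  0  1]
Row reduction gives pivot columns X1,X2,X3; rank = 3
n=5, r=3 ⇒ 2 dimensionless groups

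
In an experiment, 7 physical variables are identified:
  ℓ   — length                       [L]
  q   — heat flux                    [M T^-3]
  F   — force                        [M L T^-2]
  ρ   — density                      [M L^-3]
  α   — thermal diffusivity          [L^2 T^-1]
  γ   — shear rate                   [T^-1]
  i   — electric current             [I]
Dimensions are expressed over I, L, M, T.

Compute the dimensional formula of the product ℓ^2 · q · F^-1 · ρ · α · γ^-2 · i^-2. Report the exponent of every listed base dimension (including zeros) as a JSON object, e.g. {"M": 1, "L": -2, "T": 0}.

{"I": -2, "L": 0, "M": 1, "T": 0}

Exponent matrix [I,L,M,T] × [ℓ,q,F,ρ,α,γ,i]:
  I: [ 0  0  0  0  0  0  1]
  L: [ 1  0  1 -3  2  0  0]
  M: [ 0  1  1  1  0  0  0]
  T: [ 0 -3 -2  0 -1 -1  0]
  [I]: (2)·0+(1)·0+(-1)·0+(1)·0+(1)·0+(-2)·0+(-2)·1 = -2
  [L]: (2)·1+(1)·0+(-1)·1+(1)·-3+(1)·2+(-2)·0+(-2)·0 = 0
  [M]: (2)·0+(1)·1+(-1)·1+(1)·1+(1)·0+(-2)·0+(-2)·0 = 1
  [T]: (2)·0+(1)·-3+(-1)·-2+(1)·0+(1)·-1+(-2)·-1+(-2)·0 = 0
⇒ I^-2 M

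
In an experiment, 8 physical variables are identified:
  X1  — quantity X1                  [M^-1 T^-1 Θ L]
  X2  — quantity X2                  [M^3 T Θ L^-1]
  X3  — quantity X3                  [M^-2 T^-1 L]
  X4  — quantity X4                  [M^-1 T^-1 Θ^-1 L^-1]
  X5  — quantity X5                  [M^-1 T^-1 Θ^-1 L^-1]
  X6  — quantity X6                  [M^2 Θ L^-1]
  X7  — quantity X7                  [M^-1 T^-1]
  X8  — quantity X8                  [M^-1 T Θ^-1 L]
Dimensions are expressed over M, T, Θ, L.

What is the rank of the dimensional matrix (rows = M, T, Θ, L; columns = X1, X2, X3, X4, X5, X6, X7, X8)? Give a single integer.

Write exponents as rows M,T,Θ,L / cols X1,X2,X3,X4,X5,X6,X7,X8:
  M: [-1  3 -2 -1 -1  2 -1 -1]
  T: [-1  1 -1 -1 -1  0 -1  1]
  Θ: [ 1  1  0 -1 -1  1  0 -1]
  L: [ 1 -1  1 -1 -1 -1  0  1]
Row reduction gives pivot columns X1,X2,X4; rank = 3

3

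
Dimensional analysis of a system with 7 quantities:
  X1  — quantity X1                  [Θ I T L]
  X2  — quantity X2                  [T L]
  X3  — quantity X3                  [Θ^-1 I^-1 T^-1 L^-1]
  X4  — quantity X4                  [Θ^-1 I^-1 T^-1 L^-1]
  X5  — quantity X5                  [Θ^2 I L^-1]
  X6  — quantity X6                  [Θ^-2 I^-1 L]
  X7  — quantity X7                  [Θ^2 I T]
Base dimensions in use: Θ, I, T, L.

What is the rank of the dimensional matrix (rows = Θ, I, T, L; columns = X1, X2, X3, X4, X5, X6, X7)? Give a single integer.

Dimensional matrix (Θ×I×T×L by X1×X2×X3×X4×X5×X6×X7):
  Θ: [ 1  0 -1 -1  2 -2  2]
  I: [ 1  0 -1 -1  1 -1  1]
  T: [ 1  1 -1 -1  0  0  1]
  L: [ 1  1 -1 -1 -1  1  0]
Row reduction gives pivot columns X1,X2,X5; rank = 3

3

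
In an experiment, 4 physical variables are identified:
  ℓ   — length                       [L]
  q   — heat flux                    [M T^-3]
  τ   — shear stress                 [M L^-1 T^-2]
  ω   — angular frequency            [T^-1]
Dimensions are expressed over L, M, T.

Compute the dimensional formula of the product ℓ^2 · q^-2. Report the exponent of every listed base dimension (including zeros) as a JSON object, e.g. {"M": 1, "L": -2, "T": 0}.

{"L": 2, "M": -2, "T": 6}

Dimensional matrix (L×M×T by ℓ×q×τ×ω):
  L: [ 1  0 -1  0]
  M: [ 0  1  1  0]
  T: [ 0 -3 -2 -1]
  [L]: (2)·1+(-2)·0 = 2
  [M]: (2)·0+(-2)·1 = -2
  [T]: (2)·0+(-2)·-3 = 6
⇒ L^2 M^-2 T^6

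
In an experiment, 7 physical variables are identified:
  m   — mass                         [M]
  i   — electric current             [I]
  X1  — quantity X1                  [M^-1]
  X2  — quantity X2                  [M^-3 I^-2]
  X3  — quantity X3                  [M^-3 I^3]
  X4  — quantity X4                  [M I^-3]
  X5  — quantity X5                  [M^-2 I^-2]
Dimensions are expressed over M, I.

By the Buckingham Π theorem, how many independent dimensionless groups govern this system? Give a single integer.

Exponent matrix [M,I] × [m,i,X1,X2,X3,X4,X5]:
  M: [ 1  0 -1 -3 -3  1 -2]
  I: [ 0  1  0 -2  3 -3 -2]
RREF → pivots at {m,i} ⇒ r = 2
Π count = n − r = 7 − 2 = 5

5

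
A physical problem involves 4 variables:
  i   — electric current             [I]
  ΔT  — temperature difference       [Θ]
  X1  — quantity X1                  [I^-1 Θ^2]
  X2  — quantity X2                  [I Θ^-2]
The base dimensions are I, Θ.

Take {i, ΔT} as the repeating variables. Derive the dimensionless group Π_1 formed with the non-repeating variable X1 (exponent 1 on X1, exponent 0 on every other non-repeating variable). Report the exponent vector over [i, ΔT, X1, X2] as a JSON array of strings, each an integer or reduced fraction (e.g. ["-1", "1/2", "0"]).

["1", "-2", "1", "0"]

Exponent matrix [I,Θ] × [i,ΔT,X1,X2]:
  I: [ 1  0 -1  1]
  Θ: [ 0  1  2 -2]
Echelon form has 2 nonzero rows (pivots: i,ΔT)
Pivot set = {i,ΔT}, free = {X1,X2}
RREF:
  r0: [   1    0   -1    1]
  r1: [   0    1    2   -2]
Fix exponent of X1 at 1, X2 at 0; solve each RREF row for its pivot's exponent:
  r0: exp(i) + (-1)·1 = 0 ⇒ exp(i) = 1
  r1: exp(ΔT) + (2)·1 = 0 ⇒ exp(ΔT) = -2
Π_1 = i · ΔT^-2 · X1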